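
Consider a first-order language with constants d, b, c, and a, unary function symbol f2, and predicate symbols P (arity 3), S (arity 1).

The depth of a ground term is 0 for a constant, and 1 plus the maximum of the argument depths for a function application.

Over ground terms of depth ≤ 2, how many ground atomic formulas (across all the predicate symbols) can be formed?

First count ground terms of depth ≤ 2.
If N_k denotes the number of depth-≤k ground terms, the 4 constants give N_0 = 4, and each function symbol of arity r contributes N_{k-1}^r new terms at level k: N_k = 4 + N_{k-1}.
N_0 = 4
N_1 = 4 + 4 = 8
N_2 = 4 + 8 = 12
Explicitly: d, b, c, a, f2(d), f2(b), f2(c), f2(a), f2(f2(d)), f2(f2(b)), f2(f2(c)), f2(f2(a)).
So |H| = 12.
Ground atoms are formed by filling each argument slot of a predicate with a term from H, so an r-ary predicate gives |H|^r atoms:
  P: 12^3 = 1728;  S: 12
Total ground atoms: 1728 + 12 = 1740.

1740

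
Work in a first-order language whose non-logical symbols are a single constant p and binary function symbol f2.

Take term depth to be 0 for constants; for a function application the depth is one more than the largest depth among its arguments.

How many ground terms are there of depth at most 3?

Let N_k count ground terms of depth at most k. Each non-constant term of depth ≤ k is some function symbol applied to depth-≤(k−1) arguments, giving N_k = 1 + N_{k-1}^2.
N_0 = 1
N_1 = 1 + 1^2 = 2
N_2 = 1 + 2^2 = 5
N_3 = 1 + 5^2 = 26

26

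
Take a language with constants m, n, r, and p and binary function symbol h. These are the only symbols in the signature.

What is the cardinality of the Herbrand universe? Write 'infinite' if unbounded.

infinite

The signature has at least one function symbol (h, arity 2) and at least one constant (m).
Iterating h gives infinitely many distinct ground terms: m, h(m, m), h(h(m, m), h(m, m)), ...
So the Herbrand universe is infinite.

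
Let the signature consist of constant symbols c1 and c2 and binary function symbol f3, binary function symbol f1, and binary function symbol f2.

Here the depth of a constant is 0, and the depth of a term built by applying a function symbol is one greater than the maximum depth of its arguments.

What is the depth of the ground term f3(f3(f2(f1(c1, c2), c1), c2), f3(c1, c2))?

4

depth(f1(c1, c2)) = 1 + max(0, 0) = 1
depth(f2(f1(c1, c2), c1)) = 1 + max(1, 0) = 2
depth(f3(f2(f1(c1, c2), c1), c2)) = 1 + max(2, 0) = 3
depth(f3(c1, c2)) = 1 + max(0, 0) = 1
depth(f3(f3(f2(f1(c1, c2), c1), c2), f3(c1, c2))) = 1 + max(3, 1) = 4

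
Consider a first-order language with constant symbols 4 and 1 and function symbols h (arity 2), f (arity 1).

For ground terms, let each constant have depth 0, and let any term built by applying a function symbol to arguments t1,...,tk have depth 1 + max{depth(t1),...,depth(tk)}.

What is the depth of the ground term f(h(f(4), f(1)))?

3

depth(f(4)) = 1 + depth(4) = 1 + 0 = 1
depth(f(1)) = 1 + depth(1) = 1 + 0 = 1
depth(h(f(4), f(1))) = 1 + max(1, 1) = 2
depth(f(h(f(4), f(1)))) = 1 + depth(h(f(4), f(1))) = 1 + 2 = 3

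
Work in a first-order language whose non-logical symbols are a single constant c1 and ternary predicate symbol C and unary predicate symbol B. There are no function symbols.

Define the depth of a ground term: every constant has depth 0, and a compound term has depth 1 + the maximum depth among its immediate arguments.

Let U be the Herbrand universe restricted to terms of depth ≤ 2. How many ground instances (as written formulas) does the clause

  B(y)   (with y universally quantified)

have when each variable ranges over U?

Ground terms of depth ≤ 2:
  With no function symbols every ground term is a constant, so there is exactly 1 ground term at every depth bound.
  N_0 = 1
  N_1 = 1
  N_2 = 1
So there is exactly 1 ground term available for substitution.
The clause has 1 distinct variable (y), which appears in the body. In the free term algebra distinct substitutions yield syntactically distinct ground instances.
Number of ground instances = 1.

1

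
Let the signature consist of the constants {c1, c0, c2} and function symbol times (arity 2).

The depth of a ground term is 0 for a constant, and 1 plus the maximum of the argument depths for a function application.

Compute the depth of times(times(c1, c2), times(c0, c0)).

2

depth(times(c1, c2)) = 1 + max(0, 0) = 1
depth(times(c0, c0)) = 1 + max(0, 0) = 1
depth(times(times(c1, c2), times(c0, c0))) = 1 + max(1, 1) = 2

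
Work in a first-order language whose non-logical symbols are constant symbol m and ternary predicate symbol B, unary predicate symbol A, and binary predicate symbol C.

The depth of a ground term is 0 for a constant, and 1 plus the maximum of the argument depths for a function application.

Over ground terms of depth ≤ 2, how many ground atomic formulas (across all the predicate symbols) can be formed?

3

First count ground terms of depth ≤ 2.
With no function symbols every ground term is a constant, so there is exactly 1 ground term at every depth bound.
N_0 = 1
N_1 = 1
N_2 = 1
So |H| = 1.
For each predicate symbol, the number of ground atoms is |H| raised to its arity; summing:
  B: 1^3 = 1;  A: 1;  C: 1^2 = 1
Total ground atoms: 1 + 1 + 1 = 3.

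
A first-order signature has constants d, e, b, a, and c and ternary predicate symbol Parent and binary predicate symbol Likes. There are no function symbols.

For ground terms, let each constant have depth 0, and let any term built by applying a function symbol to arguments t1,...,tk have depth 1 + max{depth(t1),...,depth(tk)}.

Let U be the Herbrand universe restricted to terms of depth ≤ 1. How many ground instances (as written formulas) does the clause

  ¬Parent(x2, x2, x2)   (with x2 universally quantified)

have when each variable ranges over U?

Ground terms of depth ≤ 1:
  With no function symbols every ground term is a constant, so there are exactly 5 ground terms at every depth bound.
  N_0 = 5
  N_1 = 5
  Explicitly: d, e, b, a, c.
So there are 5 ground terms available for substitution.
The body mentions the single quantified variable x2; since ground terms form a free algebra, no two substitutions collapse to the same formula.
Number of ground instances = 5.

5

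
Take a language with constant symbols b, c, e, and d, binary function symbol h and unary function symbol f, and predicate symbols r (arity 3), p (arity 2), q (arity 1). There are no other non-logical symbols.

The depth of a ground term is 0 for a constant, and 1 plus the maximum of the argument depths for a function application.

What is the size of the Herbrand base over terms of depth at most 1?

First count ground terms of depth ≤ 1.
Write N_k for the number of ground terms of depth ≤ k. A term of depth ≤ k is either a constant or a function symbol applied to arguments of depth ≤ k−1, so N_k = 4 + N_{k-1}^2 + N_{k-1}.
N_0 = 4
N_1 = 4 + 4^2 + 4 = 24
So |H| = 24.
Ground atoms are formed by filling each argument slot of a predicate with a term from H, so an r-ary predicate gives |H|^r atoms:
  r: 24^3 = 13824;  p: 24^2 = 576;  q: 24
Total ground atoms: 13824 + 576 + 24 = 14424.

14424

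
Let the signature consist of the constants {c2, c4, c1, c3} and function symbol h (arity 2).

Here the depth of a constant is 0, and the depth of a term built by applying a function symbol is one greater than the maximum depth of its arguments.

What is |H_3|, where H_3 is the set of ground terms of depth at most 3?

163220

Let N_k = |{terms of depth ≤ k}|. Then N_0 = 4 and N_k = 4 + N_{k-1}^2 for k ≥ 1 (one summand per function symbol, arity giving the exponent).
N_0 = 4
N_1 = 4 + 4^2 = 20
N_2 = 4 + 20^2 = 404
N_3 = 4 + 404^2 = 163220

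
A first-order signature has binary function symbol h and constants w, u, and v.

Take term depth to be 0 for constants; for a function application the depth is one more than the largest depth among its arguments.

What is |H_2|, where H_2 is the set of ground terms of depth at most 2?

147

Write N_k for the number of ground terms of depth ≤ k. A term of depth ≤ k is either a constant or a function symbol applied to arguments of depth ≤ k−1, so N_k = 3 + N_{k-1}^2.
N_0 = 3
N_1 = 3 + 3^2 = 12
N_2 = 3 + 12^2 = 147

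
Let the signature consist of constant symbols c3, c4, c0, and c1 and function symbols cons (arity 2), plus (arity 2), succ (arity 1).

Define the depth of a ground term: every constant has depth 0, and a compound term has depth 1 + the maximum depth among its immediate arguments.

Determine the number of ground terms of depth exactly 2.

Count level by level. With function symbols cons/2, plus/2, succ/1, the terms of depth ≤ k are the 4 constants together with each function applied to depth-≤(k−1) tuples, so N_k = 4 + N_{k-1}^2 + N_{k-1}^2 + N_{k-1}.
N_0 = 4
N_1 = 4 + 4^2 + 4^2 + 4 = 40
N_2 = 4 + 40^2 + 40^2 + 40 = 3244
Terms of depth exactly 2: N_2 − N_1 = 3244 − 40 = 3204.

3204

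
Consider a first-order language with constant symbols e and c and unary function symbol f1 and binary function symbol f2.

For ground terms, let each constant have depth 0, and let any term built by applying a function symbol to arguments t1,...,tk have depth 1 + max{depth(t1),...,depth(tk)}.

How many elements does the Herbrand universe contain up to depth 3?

5552

Write N_k for the number of ground terms of depth ≤ k. A term of depth ≤ k is either a constant or a function symbol applied to arguments of depth ≤ k−1, so N_k = 2 + N_{k-1} + N_{k-1}^2.
N_0 = 2
N_1 = 2 + 2 + 2^2 = 8
N_2 = 2 + 8 + 8^2 = 74
N_3 = 2 + 74 + 74^2 = 5552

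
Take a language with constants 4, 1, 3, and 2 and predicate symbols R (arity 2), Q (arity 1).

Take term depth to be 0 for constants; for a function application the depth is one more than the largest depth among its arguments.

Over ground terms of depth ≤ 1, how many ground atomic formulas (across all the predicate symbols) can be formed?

First count ground terms of depth ≤ 1.
With no function symbols every ground term is a constant, so there are exactly 4 ground terms at every depth bound.
N_0 = 4
N_1 = 4
So |H| = 4.
For each predicate symbol, the number of ground atoms is |H| raised to its arity; summing:
  R: 4^2 = 16;  Q: 4
Total ground atoms: 16 + 4 = 20.

20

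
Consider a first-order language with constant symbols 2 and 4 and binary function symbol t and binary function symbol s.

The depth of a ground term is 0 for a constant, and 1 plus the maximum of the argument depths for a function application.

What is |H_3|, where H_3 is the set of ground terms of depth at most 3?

81610

Let N_k = |{terms of depth ≤ k}|. Then N_0 = 2 and N_k = 2 + N_{k-1}^2 + N_{k-1}^2 for k ≥ 1 (one summand per function symbol, arity giving the exponent).
N_0 = 2
N_1 = 2 + 2^2 + 2^2 = 10
N_2 = 2 + 10^2 + 10^2 = 202
N_3 = 2 + 202^2 + 202^2 = 81610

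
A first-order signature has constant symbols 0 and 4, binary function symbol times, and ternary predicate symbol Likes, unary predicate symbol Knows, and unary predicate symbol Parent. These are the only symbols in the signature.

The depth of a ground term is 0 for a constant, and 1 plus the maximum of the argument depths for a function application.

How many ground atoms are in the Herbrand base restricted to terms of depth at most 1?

First count ground terms of depth ≤ 1.
Let N_k count ground terms of depth at most k. Each non-constant term of depth ≤ k is some function symbol applied to depth-≤(k−1) arguments, giving N_k = 2 + N_{k-1}^2.
N_0 = 2
N_1 = 2 + 2^2 = 6
Explicitly: 0, 4, times(0, 0), times(0, 4), times(4, 0), times(4, 4).
So |H| = 6.
A ground atom is a predicate applied to a tuple of terms from H, so the count is the sum over predicates of |H|^arity:
  Likes: 6^3 = 216;  Knows: 6;  Parent: 6
Total ground atoms: 216 + 6 + 6 = 228.

228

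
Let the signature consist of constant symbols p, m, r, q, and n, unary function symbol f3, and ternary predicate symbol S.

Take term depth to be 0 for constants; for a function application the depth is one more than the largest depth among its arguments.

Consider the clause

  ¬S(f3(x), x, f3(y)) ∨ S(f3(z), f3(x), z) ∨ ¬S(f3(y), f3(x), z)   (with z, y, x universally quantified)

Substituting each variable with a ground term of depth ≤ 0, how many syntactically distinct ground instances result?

Ground terms of depth ≤ 0:
  Write N_k for the number of ground terms of depth ≤ k. A term of depth ≤ k is either a constant or a function symbol applied to arguments of depth ≤ k−1, so N_k = 5 + N_{k-1}.
  N_0 = 5
  Explicitly: p, m, r, q, n.
So there are 5 ground terms available for substitution.
Each of z, y, x ranges independently over the available ground terms, and distinct assignments produce distinct instances.
Number of ground instances = 5^3 = 125.

125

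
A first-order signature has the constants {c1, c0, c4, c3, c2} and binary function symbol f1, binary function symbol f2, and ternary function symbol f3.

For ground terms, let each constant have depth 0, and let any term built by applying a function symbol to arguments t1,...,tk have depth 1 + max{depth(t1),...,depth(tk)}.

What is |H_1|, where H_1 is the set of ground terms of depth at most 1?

If N_k denotes the number of depth-≤k ground terms, the 5 constants give N_0 = 5, and each function symbol of arity r contributes N_{k-1}^r new terms at level k: N_k = 5 + N_{k-1}^2 + N_{k-1}^2 + N_{k-1}^3.
N_0 = 5
N_1 = 5 + 5^2 + 5^2 + 5^3 = 180

180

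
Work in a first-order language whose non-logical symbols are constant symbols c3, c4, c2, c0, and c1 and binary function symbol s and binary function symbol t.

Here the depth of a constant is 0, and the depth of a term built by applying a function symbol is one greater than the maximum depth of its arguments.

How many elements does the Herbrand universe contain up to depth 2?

Count level by level. With function symbols s/2, t/2, the terms of depth ≤ k are the 5 constants together with each function applied to depth-≤(k−1) tuples, so N_k = 5 + N_{k-1}^2 + N_{k-1}^2.
N_0 = 5
N_1 = 5 + 5^2 + 5^2 = 55
N_2 = 5 + 55^2 + 55^2 = 6055

6055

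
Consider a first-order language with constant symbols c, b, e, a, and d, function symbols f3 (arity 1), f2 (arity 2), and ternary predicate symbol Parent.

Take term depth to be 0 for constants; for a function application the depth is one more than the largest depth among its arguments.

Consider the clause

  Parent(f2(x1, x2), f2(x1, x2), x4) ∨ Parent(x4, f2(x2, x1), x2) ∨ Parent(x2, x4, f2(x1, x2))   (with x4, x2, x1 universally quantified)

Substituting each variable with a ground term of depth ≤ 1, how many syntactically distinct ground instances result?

42875

Ground terms of depth ≤ 1:
  Let N_k count ground terms of depth at most k. Each non-constant term of depth ≤ k is some function symbol applied to depth-≤(k−1) arguments, giving N_k = 5 + N_{k-1} + N_{k-1}^2.
  N_0 = 5
  N_1 = 5 + 5 + 5^2 = 35
So there are 35 ground terms available for substitution.
Each of x4, x2, x1 ranges independently over the available ground terms, and distinct assignments produce distinct instances.
Number of ground instances = 35^3 = 42875.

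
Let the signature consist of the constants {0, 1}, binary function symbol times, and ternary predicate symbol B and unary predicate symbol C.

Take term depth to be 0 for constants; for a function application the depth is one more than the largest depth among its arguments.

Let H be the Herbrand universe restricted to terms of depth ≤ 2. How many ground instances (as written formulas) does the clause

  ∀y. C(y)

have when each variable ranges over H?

Ground terms of depth ≤ 2:
  Let N_k = |{terms of depth ≤ k}|. Then N_0 = 2 and N_k = 2 + N_{k-1}^2 for k ≥ 1 (one summand per function symbol, arity giving the exponent).
  N_0 = 2
  N_1 = 2 + 2^2 = 6
  N_2 = 2 + 6^2 = 38
So there are 38 ground terms available for substitution.
The variable y ranges independently over the available ground terms, and distinct assignments produce distinct instances.
Number of ground instances = 38.

38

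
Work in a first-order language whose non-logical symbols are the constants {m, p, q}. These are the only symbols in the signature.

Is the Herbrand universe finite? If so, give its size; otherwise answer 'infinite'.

There are no function symbols, so every ground term is one of the 3 constants.
The Herbrand universe is {m, p, q}, which is finite with 3 elements.

3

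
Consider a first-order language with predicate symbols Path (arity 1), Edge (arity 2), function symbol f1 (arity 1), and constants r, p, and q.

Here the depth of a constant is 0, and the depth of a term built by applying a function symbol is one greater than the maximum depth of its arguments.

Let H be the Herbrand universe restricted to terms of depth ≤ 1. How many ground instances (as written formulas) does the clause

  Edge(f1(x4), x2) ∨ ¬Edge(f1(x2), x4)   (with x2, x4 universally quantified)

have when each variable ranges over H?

Ground terms of depth ≤ 1:
  Let N_k count ground terms of depth at most k. Each non-constant term of depth ≤ k is some function symbol applied to depth-≤(k−1) arguments, giving N_k = 3 + N_{k-1}.
  N_0 = 3
  N_1 = 3 + 3 = 6
So there are 6 ground terms available for substitution.
The body mentions every one of the 2 quantified variables; since ground terms form a free algebra, no two substitutions collapse to the same formula.
Number of ground instances = 6^2 = 36.

36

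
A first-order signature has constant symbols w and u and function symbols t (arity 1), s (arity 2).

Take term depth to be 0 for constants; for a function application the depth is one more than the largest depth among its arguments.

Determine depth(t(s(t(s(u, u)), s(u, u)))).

4

depth(s(u, u)) = 1 + max(0, 0) = 1
depth(t(s(u, u))) = 1 + depth(s(u, u)) = 1 + 1 = 2
depth(s(t(s(u, u)), s(u, u))) = 1 + max(2, 1) = 3
depth(t(s(t(s(u, u)), s(u, u)))) = 1 + depth(s(t(s(u, u)), s(u, u))) = 1 + 3 = 4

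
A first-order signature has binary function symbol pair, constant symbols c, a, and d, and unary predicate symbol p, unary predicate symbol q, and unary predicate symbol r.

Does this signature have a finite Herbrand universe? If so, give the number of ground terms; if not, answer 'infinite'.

infinite

The signature has at least one function symbol (pair, arity 2) and at least one constant (c).
Iterating pair gives infinitely many distinct ground terms: c, pair(c, c), pair(pair(c, c), pair(c, c)), ...
So the Herbrand universe is infinite.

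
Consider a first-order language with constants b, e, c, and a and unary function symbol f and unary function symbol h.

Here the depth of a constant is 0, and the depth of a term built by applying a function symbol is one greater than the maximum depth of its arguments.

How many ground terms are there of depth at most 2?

Count level by level. With function symbols f/1, h/1, the terms of depth ≤ k are the 4 constants together with each function applied to depth-≤(k−1) tuples, so N_k = 4 + N_{k-1} + N_{k-1}.
N_0 = 4
N_1 = 4 + 4 + 4 = 12
N_2 = 4 + 12 + 12 = 28

28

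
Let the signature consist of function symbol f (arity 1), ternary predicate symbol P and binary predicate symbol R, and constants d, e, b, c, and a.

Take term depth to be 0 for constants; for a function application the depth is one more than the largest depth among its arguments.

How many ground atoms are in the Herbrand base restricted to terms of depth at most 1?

First count ground terms of depth ≤ 1.
If N_k denotes the number of depth-≤k ground terms, the 5 constants give N_0 = 5, and each function symbol of arity r contributes N_{k-1}^r new terms at level k: N_k = 5 + N_{k-1}.
N_0 = 5
N_1 = 5 + 5 = 10
Explicitly: d, e, b, c, a, f(d), f(e), f(b), f(c), f(a).
So |H| = 10.
A ground atom is a predicate applied to a tuple of terms from H, so the count is the sum over predicates of |H|^arity:
  P: 10^3 = 1000;  R: 10^2 = 100
Total ground atoms: 1000 + 100 = 1100.

1100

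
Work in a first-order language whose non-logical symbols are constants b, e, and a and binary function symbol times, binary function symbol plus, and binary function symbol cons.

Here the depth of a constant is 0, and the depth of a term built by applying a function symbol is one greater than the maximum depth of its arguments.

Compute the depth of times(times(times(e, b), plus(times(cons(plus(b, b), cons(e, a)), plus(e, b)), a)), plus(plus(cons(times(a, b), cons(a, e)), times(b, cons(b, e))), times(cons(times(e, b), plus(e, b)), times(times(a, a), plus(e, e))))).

depth(times(e, b)) = 1 + max(0, 0) = 1
depth(plus(b, b)) = 1 + max(0, 0) = 1
depth(cons(e, a)) = 1 + max(0, 0) = 1
depth(cons(plus(b, b), cons(e, a))) = 1 + max(1, 1) = 2
depth(plus(e, b)) = 1 + max(0, 0) = 1
depth(times(cons(plus(b, b), cons(e, a)), plus(e, b))) = 1 + max(2, 1) = 3
depth(plus(times(cons(plus(b, b), cons(e, a)), plus(e, b)), a)) = 1 + max(3, 0) = 4
depth(times(times(e, b), plus(times(cons(plus(b, b), cons(e, a)), plus(e, b)), a))) = 1 + max(1, 4) = 5
depth(times(a, b)) = 1 + max(0, 0) = 1
depth(cons(a, e)) = 1 + max(0, 0) = 1
depth(cons(times(a, b), cons(a, e))) = 1 + max(1, 1) = 2
depth(cons(b, e)) = 1 + max(0, 0) = 1
depth(times(b, cons(b, e))) = 1 + max(0, 1) = 2
depth(plus(cons(times(a, b), cons(a, e)), times(b, cons(b, e)))) = 1 + max(2, 2) = 3
depth(cons(times(e, b), plus(e, b))) = 1 + max(1, 1) = 2
depth(times(a, a)) = 1 + max(0, 0) = 1
depth(plus(e, e)) = 1 + max(0, 0) = 1
depth(times(times(a, a), plus(e, e))) = 1 + max(1, 1) = 2
depth(times(cons(times(e, b), plus(e, b)), times(times(a, a), plus(e, e)))) = 1 + max(2, 2) = 3
depth(plus(plus(cons(times(a, b), cons(a, e)), times(b, cons(b, e))), times(cons(times(e, b), plus(e, b)), times(times(a, a), plus(e, e))))) = 1 + max(3, 3) = 4
depth(times(times(times(e, b), plus(times(cons(plus(b, b), cons(e, a)), plus(e, b)), a)), plus(plus(cons(times(a, b), cons(a, e)), times(b, cons(b, e))), times(cons(times(e, b), plus(e, b)), times(times(a, a), plus(e, e)))))) = 1 + max(5, 4) = 6

6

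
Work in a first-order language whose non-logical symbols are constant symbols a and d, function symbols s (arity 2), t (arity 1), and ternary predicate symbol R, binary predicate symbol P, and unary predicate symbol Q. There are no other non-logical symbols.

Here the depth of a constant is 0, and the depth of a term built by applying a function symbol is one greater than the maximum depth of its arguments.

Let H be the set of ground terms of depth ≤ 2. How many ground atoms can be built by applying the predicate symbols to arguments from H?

First count ground terms of depth ≤ 2.
Write N_k for the number of ground terms of depth ≤ k. A term of depth ≤ k is either a constant or a function symbol applied to arguments of depth ≤ k−1, so N_k = 2 + N_{k-1}^2 + N_{k-1}.
N_0 = 2
N_1 = 2 + 2^2 + 2 = 8
N_2 = 2 + 8^2 + 8 = 74
So |H| = 74.
Each predicate of arity r yields |H|^r ground atoms (one per choice of an r-tuple from H):
  R: 74^3 = 405224;  P: 74^2 = 5476;  Q: 74
Total ground atoms: 405224 + 5476 + 74 = 410774.

410774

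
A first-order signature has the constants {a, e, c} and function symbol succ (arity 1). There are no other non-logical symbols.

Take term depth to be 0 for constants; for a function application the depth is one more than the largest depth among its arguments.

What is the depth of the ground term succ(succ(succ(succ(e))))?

depth(succ(e)) = 1 + depth(e) = 1 + 0 = 1
depth(succ(succ(e))) = 1 + depth(succ(e)) = 1 + 1 = 2
depth(succ(succ(succ(e)))) = 1 + depth(succ(succ(e))) = 1 + 2 = 3
depth(succ(succ(succ(succ(e))))) = 1 + depth(succ(succ(succ(e)))) = 1 + 3 = 4

4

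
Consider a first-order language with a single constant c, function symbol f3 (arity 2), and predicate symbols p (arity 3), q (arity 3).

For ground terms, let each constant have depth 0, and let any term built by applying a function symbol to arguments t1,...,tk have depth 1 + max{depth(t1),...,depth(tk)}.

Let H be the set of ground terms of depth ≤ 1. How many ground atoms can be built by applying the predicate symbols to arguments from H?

First count ground terms of depth ≤ 1.
Let N_k = |{terms of depth ≤ k}|. Then N_0 = 1 and N_k = 1 + N_{k-1}^2 for k ≥ 1 (one summand per function symbol, arity giving the exponent).
N_0 = 1
N_1 = 1 + 1^2 = 2
Explicitly: c, f3(c, c).
So |H| = 2.
Ground atoms are formed by filling each argument slot of a predicate with a term from H, so an r-ary predicate gives |H|^r atoms:
  p: 2^3 = 8;  q: 2^3 = 8
Total ground atoms: 8 + 8 = 16.

16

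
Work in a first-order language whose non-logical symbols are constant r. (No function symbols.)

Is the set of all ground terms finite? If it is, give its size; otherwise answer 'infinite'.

There are no function symbols, so the only ground term is the single constant.
The Herbrand universe is {r}, finite with 1 element.

1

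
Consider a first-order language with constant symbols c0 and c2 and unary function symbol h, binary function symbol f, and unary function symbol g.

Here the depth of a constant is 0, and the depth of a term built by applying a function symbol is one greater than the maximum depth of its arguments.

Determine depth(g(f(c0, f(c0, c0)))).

3

depth(f(c0, c0)) = 1 + max(0, 0) = 1
depth(f(c0, f(c0, c0))) = 1 + max(0, 1) = 2
depth(g(f(c0, f(c0, c0)))) = 1 + depth(f(c0, f(c0, c0))) = 1 + 2 = 3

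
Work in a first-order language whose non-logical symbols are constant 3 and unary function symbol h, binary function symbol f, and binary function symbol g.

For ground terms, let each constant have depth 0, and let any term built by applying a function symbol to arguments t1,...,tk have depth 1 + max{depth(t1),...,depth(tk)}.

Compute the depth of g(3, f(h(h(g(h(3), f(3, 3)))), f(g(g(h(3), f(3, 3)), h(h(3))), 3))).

depth(h(3)) = 1 + depth(3) = 1 + 0 = 1
depth(f(3, 3)) = 1 + max(0, 0) = 1
depth(g(h(3), f(3, 3))) = 1 + max(1, 1) = 2
depth(h(g(h(3), f(3, 3)))) = 1 + depth(g(h(3), f(3, 3))) = 1 + 2 = 3
depth(h(h(g(h(3), f(3, 3))))) = 1 + depth(h(g(h(3), f(3, 3)))) = 1 + 3 = 4
depth(h(h(3))) = 1 + depth(h(3)) = 1 + 1 = 2
depth(g(g(h(3), f(3, 3)), h(h(3)))) = 1 + max(2, 2) = 3
depth(f(g(g(h(3), f(3, 3)), h(h(3))), 3)) = 1 + max(3, 0) = 4
depth(f(h(h(g(h(3), f(3, 3)))), f(g(g(h(3), f(3, 3)), h(h(3))), 3))) = 1 + max(4, 4) = 5
depth(g(3, f(h(h(g(h(3), f(3, 3)))), f(g(g(h(3), f(3, 3)), h(h(3))), 3)))) = 1 + max(0, 5) = 6

6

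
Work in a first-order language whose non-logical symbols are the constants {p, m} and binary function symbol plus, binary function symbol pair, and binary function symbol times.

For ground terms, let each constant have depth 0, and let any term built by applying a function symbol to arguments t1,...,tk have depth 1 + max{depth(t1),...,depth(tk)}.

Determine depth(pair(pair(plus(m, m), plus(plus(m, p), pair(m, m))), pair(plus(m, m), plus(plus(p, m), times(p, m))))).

4

depth(plus(m, m)) = 1 + max(0, 0) = 1
depth(plus(m, p)) = 1 + max(0, 0) = 1
depth(pair(m, m)) = 1 + max(0, 0) = 1
depth(plus(plus(m, p), pair(m, m))) = 1 + max(1, 1) = 2
depth(pair(plus(m, m), plus(plus(m, p), pair(m, m)))) = 1 + max(1, 2) = 3
depth(plus(p, m)) = 1 + max(0, 0) = 1
depth(times(p, m)) = 1 + max(0, 0) = 1
depth(plus(plus(p, m), times(p, m))) = 1 + max(1, 1) = 2
depth(pair(plus(m, m), plus(plus(p, m), times(p, m)))) = 1 + max(1, 2) = 3
depth(pair(pair(plus(m, m), plus(plus(m, p), pair(m, m))), pair(plus(m, m), plus(plus(p, m), times(p, m))))) = 1 + max(3, 3) = 4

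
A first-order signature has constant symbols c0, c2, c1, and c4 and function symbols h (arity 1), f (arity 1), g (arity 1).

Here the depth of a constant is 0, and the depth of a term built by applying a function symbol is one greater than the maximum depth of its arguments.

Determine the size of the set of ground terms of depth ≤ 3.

Let N_k = |{terms of depth ≤ k}|. Then N_0 = 4 and N_k = 4 + N_{k-1} + N_{k-1} + N_{k-1} for k ≥ 1 (one summand per function symbol, arity giving the exponent).
N_0 = 4
N_1 = 4 + 4 + 4 + 4 = 16
N_2 = 4 + 16 + 16 + 16 = 52
N_3 = 4 + 52 + 52 + 52 = 160

160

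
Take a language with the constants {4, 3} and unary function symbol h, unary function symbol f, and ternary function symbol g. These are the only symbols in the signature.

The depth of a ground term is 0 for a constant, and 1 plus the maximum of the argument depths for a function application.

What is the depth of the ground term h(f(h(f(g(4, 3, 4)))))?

5

depth(g(4, 3, 4)) = 1 + max(0, 0, 0) = 1
depth(f(g(4, 3, 4))) = 1 + depth(g(4, 3, 4)) = 1 + 1 = 2
depth(h(f(g(4, 3, 4)))) = 1 + depth(f(g(4, 3, 4))) = 1 + 2 = 3
depth(f(h(f(g(4, 3, 4))))) = 1 + depth(h(f(g(4, 3, 4)))) = 1 + 3 = 4
depth(h(f(h(f(g(4, 3, 4)))))) = 1 + depth(f(h(f(g(4, 3, 4))))) = 1 + 4 = 5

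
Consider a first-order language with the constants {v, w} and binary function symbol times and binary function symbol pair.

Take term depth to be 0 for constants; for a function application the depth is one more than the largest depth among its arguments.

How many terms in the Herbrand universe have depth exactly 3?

81408

If N_k denotes the number of depth-≤k ground terms, the 2 constants give N_0 = 2, and each function symbol of arity r contributes N_{k-1}^r new terms at level k: N_k = 2 + N_{k-1}^2 + N_{k-1}^2.
N_0 = 2
N_1 = 2 + 2^2 + 2^2 = 10
N_2 = 2 + 10^2 + 10^2 = 202
N_3 = 2 + 202^2 + 202^2 = 81610
Terms of depth exactly 3: N_3 − N_2 = 81610 − 202 = 81408.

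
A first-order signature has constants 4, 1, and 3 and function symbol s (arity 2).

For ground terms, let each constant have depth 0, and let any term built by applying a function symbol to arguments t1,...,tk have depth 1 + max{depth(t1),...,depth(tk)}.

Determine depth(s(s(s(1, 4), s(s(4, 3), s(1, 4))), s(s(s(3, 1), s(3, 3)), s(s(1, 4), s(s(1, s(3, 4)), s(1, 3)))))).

depth(s(1, 4)) = 1 + max(0, 0) = 1
depth(s(4, 3)) = 1 + max(0, 0) = 1
depth(s(s(4, 3), s(1, 4))) = 1 + max(1, 1) = 2
depth(s(s(1, 4), s(s(4, 3), s(1, 4)))) = 1 + max(1, 2) = 3
depth(s(3, 1)) = 1 + max(0, 0) = 1
depth(s(3, 3)) = 1 + max(0, 0) = 1
depth(s(s(3, 1), s(3, 3))) = 1 + max(1, 1) = 2
depth(s(3, 4)) = 1 + max(0, 0) = 1
depth(s(1, s(3, 4))) = 1 + max(0, 1) = 2
depth(s(1, 3)) = 1 + max(0, 0) = 1
depth(s(s(1, s(3, 4)), s(1, 3))) = 1 + max(2, 1) = 3
depth(s(s(1, 4), s(s(1, s(3, 4)), s(1, 3)))) = 1 + max(1, 3) = 4
depth(s(s(s(3, 1), s(3, 3)), s(s(1, 4), s(s(1, s(3, 4)), s(1, 3))))) = 1 + max(2, 4) = 5
depth(s(s(s(1, 4), s(s(4, 3), s(1, 4))), s(s(s(3, 1), s(3, 3)), s(s(1, 4), s(s(1, s(3, 4)), s(1, 3)))))) = 1 + max(3, 5) = 6

6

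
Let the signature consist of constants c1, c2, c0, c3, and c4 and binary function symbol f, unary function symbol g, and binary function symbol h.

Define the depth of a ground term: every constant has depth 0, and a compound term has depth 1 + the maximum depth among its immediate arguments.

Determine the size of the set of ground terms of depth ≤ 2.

7265

Let N_k count ground terms of depth at most k. Each non-constant term of depth ≤ k is some function symbol applied to depth-≤(k−1) arguments, giving N_k = 5 + N_{k-1}^2 + N_{k-1} + N_{k-1}^2.
N_0 = 5
N_1 = 5 + 5^2 + 5 + 5^2 = 60
N_2 = 5 + 60^2 + 60 + 60^2 = 7265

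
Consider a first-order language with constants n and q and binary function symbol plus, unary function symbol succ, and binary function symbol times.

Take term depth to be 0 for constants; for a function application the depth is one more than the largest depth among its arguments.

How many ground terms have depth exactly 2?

290

Let N_k = |{terms of depth ≤ k}|. Then N_0 = 2 and N_k = 2 + N_{k-1}^2 + N_{k-1} + N_{k-1}^2 for k ≥ 1 (one summand per function symbol, arity giving the exponent).
N_0 = 2
N_1 = 2 + 2^2 + 2 + 2^2 = 12
N_2 = 2 + 12^2 + 12 + 12^2 = 302
Terms of depth exactly 2: N_2 − N_1 = 302 − 12 = 290.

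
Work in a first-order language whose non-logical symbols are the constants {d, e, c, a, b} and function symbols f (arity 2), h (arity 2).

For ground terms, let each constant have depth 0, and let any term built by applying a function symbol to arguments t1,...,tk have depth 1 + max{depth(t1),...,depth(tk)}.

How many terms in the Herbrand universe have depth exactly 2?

6000

Let N_k = |{terms of depth ≤ k}|. Then N_0 = 5 and N_k = 5 + N_{k-1}^2 + N_{k-1}^2 for k ≥ 1 (one summand per function symbol, arity giving the exponent).
N_0 = 5
N_1 = 5 + 5^2 + 5^2 = 55
N_2 = 5 + 55^2 + 55^2 = 6055
Terms of depth exactly 2: N_2 − N_1 = 6055 − 55 = 6000.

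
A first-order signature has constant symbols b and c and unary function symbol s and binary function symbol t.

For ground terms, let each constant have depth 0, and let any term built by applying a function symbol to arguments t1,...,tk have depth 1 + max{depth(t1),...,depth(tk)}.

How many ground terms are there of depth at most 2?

If N_k denotes the number of depth-≤k ground terms, the 2 constants give N_0 = 2, and each function symbol of arity r contributes N_{k-1}^r new terms at level k: N_k = 2 + N_{k-1} + N_{k-1}^2.
N_0 = 2
N_1 = 2 + 2 + 2^2 = 8
N_2 = 2 + 8 + 8^2 = 74

74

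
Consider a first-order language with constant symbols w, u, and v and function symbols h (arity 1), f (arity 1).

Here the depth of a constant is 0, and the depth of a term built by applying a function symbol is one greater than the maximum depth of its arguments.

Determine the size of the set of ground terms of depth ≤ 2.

Write N_k for the number of ground terms of depth ≤ k. A term of depth ≤ k is either a constant or a function symbol applied to arguments of depth ≤ k−1, so N_k = 3 + N_{k-1} + N_{k-1}.
N_0 = 3
N_1 = 3 + 3 + 3 = 9
N_2 = 3 + 9 + 9 = 21

21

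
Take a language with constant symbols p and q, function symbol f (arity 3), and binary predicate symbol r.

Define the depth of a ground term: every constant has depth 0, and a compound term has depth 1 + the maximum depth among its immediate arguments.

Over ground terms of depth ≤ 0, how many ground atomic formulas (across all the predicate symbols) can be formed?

First count ground terms of depth ≤ 0.
Let N_k = |{terms of depth ≤ k}|. Then N_0 = 2 and N_k = 2 + N_{k-1}^3 for k ≥ 1 (one summand per function symbol, arity giving the exponent).
N_0 = 2
Explicitly: p, q.
So |H| = 2.
Ground atoms are formed by filling each argument slot of a predicate with a term from H, so an r-ary predicate gives |H|^r atoms:
  r: 2^2 = 4
Total ground atoms: 4.

4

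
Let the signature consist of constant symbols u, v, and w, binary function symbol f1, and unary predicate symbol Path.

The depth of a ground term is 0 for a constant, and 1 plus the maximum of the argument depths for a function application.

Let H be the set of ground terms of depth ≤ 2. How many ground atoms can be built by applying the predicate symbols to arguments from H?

First count ground terms of depth ≤ 2.
Count level by level. With function symbols f1/2, the terms of depth ≤ k are the 3 constants together with each function applied to depth-≤(k−1) tuples, so N_k = 3 + N_{k-1}^2.
N_0 = 3
N_1 = 3 + 3^2 = 12
N_2 = 3 + 12^2 = 147
So |H| = 147.
For each predicate symbol, the number of ground atoms is |H| raised to its arity; summing:
  Path: 147
Total ground atoms: 147.

147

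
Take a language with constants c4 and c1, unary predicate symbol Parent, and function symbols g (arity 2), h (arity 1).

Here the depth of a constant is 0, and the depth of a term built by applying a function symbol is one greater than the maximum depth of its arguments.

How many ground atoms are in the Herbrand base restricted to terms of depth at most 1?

First count ground terms of depth ≤ 1.
Write N_k for the number of ground terms of depth ≤ k. A term of depth ≤ k is either a constant or a function symbol applied to arguments of depth ≤ k−1, so N_k = 2 + N_{k-1}^2 + N_{k-1}.
N_0 = 2
N_1 = 2 + 2^2 + 2 = 8
Explicitly: c4, c1, g(c4, c4), g(c4, c1), g(c1, c4), g(c1, c1), h(c4), h(c1).
So |H| = 8.
A ground atom is a predicate applied to a tuple of terms from H, so the count is the sum over predicates of |H|^arity:
  Parent: 8
Total ground atoms: 8.

8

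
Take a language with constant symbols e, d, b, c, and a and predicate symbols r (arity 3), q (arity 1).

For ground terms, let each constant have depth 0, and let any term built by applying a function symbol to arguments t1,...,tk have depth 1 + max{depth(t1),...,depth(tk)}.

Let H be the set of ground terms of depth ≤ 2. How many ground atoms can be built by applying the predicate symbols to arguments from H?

130

First count ground terms of depth ≤ 2.
With no function symbols every ground term is a constant, so there are exactly 5 ground terms at every depth bound.
N_0 = 5
N_1 = 5
N_2 = 5
Explicitly: e, d, b, c, a.
So |H| = 5.
A ground atom is a predicate applied to a tuple of terms from H, so the count is the sum over predicates of |H|^arity:
  r: 5^3 = 125;  q: 5
Total ground atoms: 125 + 5 = 130.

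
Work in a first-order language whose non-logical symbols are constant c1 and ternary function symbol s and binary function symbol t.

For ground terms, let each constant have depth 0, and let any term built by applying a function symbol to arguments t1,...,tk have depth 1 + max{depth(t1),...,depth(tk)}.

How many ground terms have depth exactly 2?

Count level by level. With function symbols s/3, t/2, the terms of depth ≤ k are the 1 constant together with each function applied to depth-≤(k−1) tuples, so N_k = 1 + N_{k-1}^3 + N_{k-1}^2.
N_0 = 1
N_1 = 1 + 1^3 + 1^2 = 3
N_2 = 1 + 3^3 + 3^2 = 37
Terms of depth exactly 2: N_2 − N_1 = 37 − 3 = 34.

34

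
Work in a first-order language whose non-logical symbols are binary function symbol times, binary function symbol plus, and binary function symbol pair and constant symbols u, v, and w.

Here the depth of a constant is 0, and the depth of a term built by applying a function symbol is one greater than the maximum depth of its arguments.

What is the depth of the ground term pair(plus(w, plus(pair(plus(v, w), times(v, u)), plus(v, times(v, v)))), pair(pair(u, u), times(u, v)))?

depth(plus(v, w)) = 1 + max(0, 0) = 1
depth(times(v, u)) = 1 + max(0, 0) = 1
depth(pair(plus(v, w), times(v, u))) = 1 + max(1, 1) = 2
depth(times(v, v)) = 1 + max(0, 0) = 1
depth(plus(v, times(v, v))) = 1 + max(0, 1) = 2
depth(plus(pair(plus(v, w), times(v, u)), plus(v, times(v, v)))) = 1 + max(2, 2) = 3
depth(plus(w, plus(pair(plus(v, w), times(v, u)), plus(v, times(v, v))))) = 1 + max(0, 3) = 4
depth(pair(u, u)) = 1 + max(0, 0) = 1
depth(times(u, v)) = 1 + max(0, 0) = 1
depth(pair(pair(u, u), times(u, v))) = 1 + max(1, 1) = 2
depth(pair(plus(w, plus(pair(plus(v, w), times(v, u)), plus(v, times(v, v)))), pair(pair(u, u), times(u, v)))) = 1 + max(4, 2) = 5

5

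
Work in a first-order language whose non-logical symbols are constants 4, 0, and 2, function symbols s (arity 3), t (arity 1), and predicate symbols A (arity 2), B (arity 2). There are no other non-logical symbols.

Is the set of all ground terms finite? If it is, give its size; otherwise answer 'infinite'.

The signature has at least one function symbol (s, arity 3) and at least one constant (4).
Iterating s gives infinitely many distinct ground terms: 4, s(4, 4, 4), s(s(4, 4, 4), s(4, 4, 4), s(4, 4, 4)), ...
So the Herbrand universe is infinite.

infinite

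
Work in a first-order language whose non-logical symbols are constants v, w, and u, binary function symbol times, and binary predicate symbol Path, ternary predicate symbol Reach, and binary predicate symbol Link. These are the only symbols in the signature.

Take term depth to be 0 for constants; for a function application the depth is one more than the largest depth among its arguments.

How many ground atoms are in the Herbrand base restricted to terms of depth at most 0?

First count ground terms of depth ≤ 0.
Let N_k count ground terms of depth at most k. Each non-constant term of depth ≤ k is some function symbol applied to depth-≤(k−1) arguments, giving N_k = 3 + N_{k-1}^2.
N_0 = 3
Explicitly: v, w, u.
So |H| = 3.
For each predicate symbol, the number of ground atoms is |H| raised to its arity; summing:
  Path: 3^2 = 9;  Reach: 3^3 = 27;  Link: 3^2 = 9
Total ground atoms: 9 + 27 + 9 = 45.

45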